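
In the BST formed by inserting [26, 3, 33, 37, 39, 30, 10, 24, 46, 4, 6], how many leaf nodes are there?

Tree built from: [26, 3, 33, 37, 39, 30, 10, 24, 46, 4, 6]
Tree (level-order array): [26, 3, 33, None, 10, 30, 37, 4, 24, None, None, None, 39, None, 6, None, None, None, 46]
Rule: A leaf has 0 children.
Per-node child counts:
  node 26: 2 child(ren)
  node 3: 1 child(ren)
  node 10: 2 child(ren)
  node 4: 1 child(ren)
  node 6: 0 child(ren)
  node 24: 0 child(ren)
  node 33: 2 child(ren)
  node 30: 0 child(ren)
  node 37: 1 child(ren)
  node 39: 1 child(ren)
  node 46: 0 child(ren)
Matching nodes: [6, 24, 30, 46]
Count of leaf nodes: 4


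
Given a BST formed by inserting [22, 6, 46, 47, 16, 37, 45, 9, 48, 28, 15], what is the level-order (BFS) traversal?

Tree insertion order: [22, 6, 46, 47, 16, 37, 45, 9, 48, 28, 15]
Tree (level-order array): [22, 6, 46, None, 16, 37, 47, 9, None, 28, 45, None, 48, None, 15]
BFS from the root, enqueuing left then right child of each popped node:
  queue [22] -> pop 22, enqueue [6, 46], visited so far: [22]
  queue [6, 46] -> pop 6, enqueue [16], visited so far: [22, 6]
  queue [46, 16] -> pop 46, enqueue [37, 47], visited so far: [22, 6, 46]
  queue [16, 37, 47] -> pop 16, enqueue [9], visited so far: [22, 6, 46, 16]
  queue [37, 47, 9] -> pop 37, enqueue [28, 45], visited so far: [22, 6, 46, 16, 37]
  queue [47, 9, 28, 45] -> pop 47, enqueue [48], visited so far: [22, 6, 46, 16, 37, 47]
  queue [9, 28, 45, 48] -> pop 9, enqueue [15], visited so far: [22, 6, 46, 16, 37, 47, 9]
  queue [28, 45, 48, 15] -> pop 28, enqueue [none], visited so far: [22, 6, 46, 16, 37, 47, 9, 28]
  queue [45, 48, 15] -> pop 45, enqueue [none], visited so far: [22, 6, 46, 16, 37, 47, 9, 28, 45]
  queue [48, 15] -> pop 48, enqueue [none], visited so far: [22, 6, 46, 16, 37, 47, 9, 28, 45, 48]
  queue [15] -> pop 15, enqueue [none], visited so far: [22, 6, 46, 16, 37, 47, 9, 28, 45, 48, 15]
Result: [22, 6, 46, 16, 37, 47, 9, 28, 45, 48, 15]


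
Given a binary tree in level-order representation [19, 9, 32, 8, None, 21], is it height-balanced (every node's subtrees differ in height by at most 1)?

Tree (level-order array): [19, 9, 32, 8, None, 21]
Definition: a tree is height-balanced if, at every node, |h(left) - h(right)| <= 1 (empty subtree has height -1).
Bottom-up per-node check:
  node 8: h_left=-1, h_right=-1, diff=0 [OK], height=0
  node 9: h_left=0, h_right=-1, diff=1 [OK], height=1
  node 21: h_left=-1, h_right=-1, diff=0 [OK], height=0
  node 32: h_left=0, h_right=-1, diff=1 [OK], height=1
  node 19: h_left=1, h_right=1, diff=0 [OK], height=2
All nodes satisfy the balance condition.
Result: Balanced


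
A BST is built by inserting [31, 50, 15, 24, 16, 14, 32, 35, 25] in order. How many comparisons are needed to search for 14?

Search path for 14: 31 -> 15 -> 14
Found: True
Comparisons: 3


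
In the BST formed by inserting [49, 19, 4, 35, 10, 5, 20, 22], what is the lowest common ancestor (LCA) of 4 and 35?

Tree insertion order: [49, 19, 4, 35, 10, 5, 20, 22]
Tree (level-order array): [49, 19, None, 4, 35, None, 10, 20, None, 5, None, None, 22]
In a BST, the LCA of p=4, q=35 is the first node v on the
root-to-leaf path with p <= v <= q (go left if both < v, right if both > v).
Walk from root:
  at 49: both 4 and 35 < 49, go left
  at 19: 4 <= 19 <= 35, this is the LCA
LCA = 19


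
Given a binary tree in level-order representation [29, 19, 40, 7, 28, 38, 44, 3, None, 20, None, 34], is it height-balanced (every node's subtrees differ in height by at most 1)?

Tree (level-order array): [29, 19, 40, 7, 28, 38, 44, 3, None, 20, None, 34]
Definition: a tree is height-balanced if, at every node, |h(left) - h(right)| <= 1 (empty subtree has height -1).
Bottom-up per-node check:
  node 3: h_left=-1, h_right=-1, diff=0 [OK], height=0
  node 7: h_left=0, h_right=-1, diff=1 [OK], height=1
  node 20: h_left=-1, h_right=-1, diff=0 [OK], height=0
  node 28: h_left=0, h_right=-1, diff=1 [OK], height=1
  node 19: h_left=1, h_right=1, diff=0 [OK], height=2
  node 34: h_left=-1, h_right=-1, diff=0 [OK], height=0
  node 38: h_left=0, h_right=-1, diff=1 [OK], height=1
  node 44: h_left=-1, h_right=-1, diff=0 [OK], height=0
  node 40: h_left=1, h_right=0, diff=1 [OK], height=2
  node 29: h_left=2, h_right=2, diff=0 [OK], height=3
All nodes satisfy the balance condition.
Result: Balanced


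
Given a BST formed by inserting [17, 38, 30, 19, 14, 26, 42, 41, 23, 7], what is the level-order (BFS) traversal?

Tree insertion order: [17, 38, 30, 19, 14, 26, 42, 41, 23, 7]
Tree (level-order array): [17, 14, 38, 7, None, 30, 42, None, None, 19, None, 41, None, None, 26, None, None, 23]
BFS from the root, enqueuing left then right child of each popped node:
  queue [17] -> pop 17, enqueue [14, 38], visited so far: [17]
  queue [14, 38] -> pop 14, enqueue [7], visited so far: [17, 14]
  queue [38, 7] -> pop 38, enqueue [30, 42], visited so far: [17, 14, 38]
  queue [7, 30, 42] -> pop 7, enqueue [none], visited so far: [17, 14, 38, 7]
  queue [30, 42] -> pop 30, enqueue [19], visited so far: [17, 14, 38, 7, 30]
  queue [42, 19] -> pop 42, enqueue [41], visited so far: [17, 14, 38, 7, 30, 42]
  queue [19, 41] -> pop 19, enqueue [26], visited so far: [17, 14, 38, 7, 30, 42, 19]
  queue [41, 26] -> pop 41, enqueue [none], visited so far: [17, 14, 38, 7, 30, 42, 19, 41]
  queue [26] -> pop 26, enqueue [23], visited so far: [17, 14, 38, 7, 30, 42, 19, 41, 26]
  queue [23] -> pop 23, enqueue [none], visited so far: [17, 14, 38, 7, 30, 42, 19, 41, 26, 23]
Result: [17, 14, 38, 7, 30, 42, 19, 41, 26, 23]


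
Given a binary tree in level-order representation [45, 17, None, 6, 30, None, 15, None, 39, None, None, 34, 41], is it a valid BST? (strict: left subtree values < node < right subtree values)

Level-order array: [45, 17, None, 6, 30, None, 15, None, 39, None, None, 34, 41]
Validate using subtree bounds (lo, hi): at each node, require lo < value < hi,
then recurse left with hi=value and right with lo=value.
Preorder trace (stopping at first violation):
  at node 45 with bounds (-inf, +inf): OK
  at node 17 with bounds (-inf, 45): OK
  at node 6 with bounds (-inf, 17): OK
  at node 15 with bounds (6, 17): OK
  at node 30 with bounds (17, 45): OK
  at node 39 with bounds (30, 45): OK
  at node 34 with bounds (30, 39): OK
  at node 41 with bounds (39, 45): OK
No violation found at any node.
Result: Valid BST


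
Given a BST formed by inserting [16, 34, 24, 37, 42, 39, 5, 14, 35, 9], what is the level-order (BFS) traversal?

Tree insertion order: [16, 34, 24, 37, 42, 39, 5, 14, 35, 9]
Tree (level-order array): [16, 5, 34, None, 14, 24, 37, 9, None, None, None, 35, 42, None, None, None, None, 39]
BFS from the root, enqueuing left then right child of each popped node:
  queue [16] -> pop 16, enqueue [5, 34], visited so far: [16]
  queue [5, 34] -> pop 5, enqueue [14], visited so far: [16, 5]
  queue [34, 14] -> pop 34, enqueue [24, 37], visited so far: [16, 5, 34]
  queue [14, 24, 37] -> pop 14, enqueue [9], visited so far: [16, 5, 34, 14]
  queue [24, 37, 9] -> pop 24, enqueue [none], visited so far: [16, 5, 34, 14, 24]
  queue [37, 9] -> pop 37, enqueue [35, 42], visited so far: [16, 5, 34, 14, 24, 37]
  queue [9, 35, 42] -> pop 9, enqueue [none], visited so far: [16, 5, 34, 14, 24, 37, 9]
  queue [35, 42] -> pop 35, enqueue [none], visited so far: [16, 5, 34, 14, 24, 37, 9, 35]
  queue [42] -> pop 42, enqueue [39], visited so far: [16, 5, 34, 14, 24, 37, 9, 35, 42]
  queue [39] -> pop 39, enqueue [none], visited so far: [16, 5, 34, 14, 24, 37, 9, 35, 42, 39]
Result: [16, 5, 34, 14, 24, 37, 9, 35, 42, 39]


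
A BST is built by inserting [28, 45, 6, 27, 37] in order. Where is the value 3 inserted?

Starting tree (level order): [28, 6, 45, None, 27, 37]
Insertion path: 28 -> 6
Result: insert 3 as left child of 6
Final tree (level order): [28, 6, 45, 3, 27, 37]


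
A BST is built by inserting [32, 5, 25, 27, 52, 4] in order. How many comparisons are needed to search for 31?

Search path for 31: 32 -> 5 -> 25 -> 27
Found: False
Comparisons: 4


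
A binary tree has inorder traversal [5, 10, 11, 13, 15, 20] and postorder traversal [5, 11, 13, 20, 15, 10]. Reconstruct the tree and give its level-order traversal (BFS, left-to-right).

Inorder:   [5, 10, 11, 13, 15, 20]
Postorder: [5, 11, 13, 20, 15, 10]
Algorithm: postorder visits root last, so walk postorder right-to-left;
each value is the root of the current inorder slice — split it at that
value, recurse on the right subtree first, then the left.
Recursive splits:
  root=10; inorder splits into left=[5], right=[11, 13, 15, 20]
  root=15; inorder splits into left=[11, 13], right=[20]
  root=20; inorder splits into left=[], right=[]
  root=13; inorder splits into left=[11], right=[]
  root=11; inorder splits into left=[], right=[]
  root=5; inorder splits into left=[], right=[]
Reconstructed level-order: [10, 5, 15, 13, 20, 11]


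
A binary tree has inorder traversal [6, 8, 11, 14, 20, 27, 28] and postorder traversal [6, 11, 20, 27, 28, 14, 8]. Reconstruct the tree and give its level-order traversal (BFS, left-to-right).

Inorder:   [6, 8, 11, 14, 20, 27, 28]
Postorder: [6, 11, 20, 27, 28, 14, 8]
Algorithm: postorder visits root last, so walk postorder right-to-left;
each value is the root of the current inorder slice — split it at that
value, recurse on the right subtree first, then the left.
Recursive splits:
  root=8; inorder splits into left=[6], right=[11, 14, 20, 27, 28]
  root=14; inorder splits into left=[11], right=[20, 27, 28]
  root=28; inorder splits into left=[20, 27], right=[]
  root=27; inorder splits into left=[20], right=[]
  root=20; inorder splits into left=[], right=[]
  root=11; inorder splits into left=[], right=[]
  root=6; inorder splits into left=[], right=[]
Reconstructed level-order: [8, 6, 14, 11, 28, 27, 20]


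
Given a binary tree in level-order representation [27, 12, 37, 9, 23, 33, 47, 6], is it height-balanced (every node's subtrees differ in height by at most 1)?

Tree (level-order array): [27, 12, 37, 9, 23, 33, 47, 6]
Definition: a tree is height-balanced if, at every node, |h(left) - h(right)| <= 1 (empty subtree has height -1).
Bottom-up per-node check:
  node 6: h_left=-1, h_right=-1, diff=0 [OK], height=0
  node 9: h_left=0, h_right=-1, diff=1 [OK], height=1
  node 23: h_left=-1, h_right=-1, diff=0 [OK], height=0
  node 12: h_left=1, h_right=0, diff=1 [OK], height=2
  node 33: h_left=-1, h_right=-1, diff=0 [OK], height=0
  node 47: h_left=-1, h_right=-1, diff=0 [OK], height=0
  node 37: h_left=0, h_right=0, diff=0 [OK], height=1
  node 27: h_left=2, h_right=1, diff=1 [OK], height=3
All nodes satisfy the balance condition.
Result: Balanced


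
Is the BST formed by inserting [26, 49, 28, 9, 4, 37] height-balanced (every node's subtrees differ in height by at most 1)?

Tree (level-order array): [26, 9, 49, 4, None, 28, None, None, None, None, 37]
Definition: a tree is height-balanced if, at every node, |h(left) - h(right)| <= 1 (empty subtree has height -1).
Bottom-up per-node check:
  node 4: h_left=-1, h_right=-1, diff=0 [OK], height=0
  node 9: h_left=0, h_right=-1, diff=1 [OK], height=1
  node 37: h_left=-1, h_right=-1, diff=0 [OK], height=0
  node 28: h_left=-1, h_right=0, diff=1 [OK], height=1
  node 49: h_left=1, h_right=-1, diff=2 [FAIL (|1--1|=2 > 1)], height=2
  node 26: h_left=1, h_right=2, diff=1 [OK], height=3
Node 49 violates the condition: |1 - -1| = 2 > 1.
Result: Not balanced


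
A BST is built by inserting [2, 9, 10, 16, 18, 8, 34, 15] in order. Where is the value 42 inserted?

Starting tree (level order): [2, None, 9, 8, 10, None, None, None, 16, 15, 18, None, None, None, 34]
Insertion path: 2 -> 9 -> 10 -> 16 -> 18 -> 34
Result: insert 42 as right child of 34
Final tree (level order): [2, None, 9, 8, 10, None, None, None, 16, 15, 18, None, None, None, 34, None, 42]


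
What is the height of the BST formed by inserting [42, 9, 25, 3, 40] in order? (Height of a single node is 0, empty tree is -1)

Insertion order: [42, 9, 25, 3, 40]
Tree (level-order array): [42, 9, None, 3, 25, None, None, None, 40]
Compute height bottom-up (empty subtree = -1):
  height(3) = 1 + max(-1, -1) = 0
  height(40) = 1 + max(-1, -1) = 0
  height(25) = 1 + max(-1, 0) = 1
  height(9) = 1 + max(0, 1) = 2
  height(42) = 1 + max(2, -1) = 3
Height = 3


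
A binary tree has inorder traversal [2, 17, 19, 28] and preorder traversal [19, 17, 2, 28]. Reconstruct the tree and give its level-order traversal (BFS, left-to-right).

Inorder:  [2, 17, 19, 28]
Preorder: [19, 17, 2, 28]
Algorithm: preorder visits root first, so consume preorder in order;
for each root, split the current inorder slice at that value into
left-subtree inorder and right-subtree inorder, then recurse.
Recursive splits:
  root=19; inorder splits into left=[2, 17], right=[28]
  root=17; inorder splits into left=[2], right=[]
  root=2; inorder splits into left=[], right=[]
  root=28; inorder splits into left=[], right=[]
Reconstructed level-order: [19, 17, 28, 2]


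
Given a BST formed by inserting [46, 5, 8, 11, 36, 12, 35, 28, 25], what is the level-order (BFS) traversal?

Tree insertion order: [46, 5, 8, 11, 36, 12, 35, 28, 25]
Tree (level-order array): [46, 5, None, None, 8, None, 11, None, 36, 12, None, None, 35, 28, None, 25]
BFS from the root, enqueuing left then right child of each popped node:
  queue [46] -> pop 46, enqueue [5], visited so far: [46]
  queue [5] -> pop 5, enqueue [8], visited so far: [46, 5]
  queue [8] -> pop 8, enqueue [11], visited so far: [46, 5, 8]
  queue [11] -> pop 11, enqueue [36], visited so far: [46, 5, 8, 11]
  queue [36] -> pop 36, enqueue [12], visited so far: [46, 5, 8, 11, 36]
  queue [12] -> pop 12, enqueue [35], visited so far: [46, 5, 8, 11, 36, 12]
  queue [35] -> pop 35, enqueue [28], visited so far: [46, 5, 8, 11, 36, 12, 35]
  queue [28] -> pop 28, enqueue [25], visited so far: [46, 5, 8, 11, 36, 12, 35, 28]
  queue [25] -> pop 25, enqueue [none], visited so far: [46, 5, 8, 11, 36, 12, 35, 28, 25]
Result: [46, 5, 8, 11, 36, 12, 35, 28, 25]


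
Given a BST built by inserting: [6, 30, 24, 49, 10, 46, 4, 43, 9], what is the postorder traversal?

Tree insertion order: [6, 30, 24, 49, 10, 46, 4, 43, 9]
Tree (level-order array): [6, 4, 30, None, None, 24, 49, 10, None, 46, None, 9, None, 43]
Postorder traversal: [4, 9, 10, 24, 43, 46, 49, 30, 6]


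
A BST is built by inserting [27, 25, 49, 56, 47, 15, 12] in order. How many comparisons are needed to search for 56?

Search path for 56: 27 -> 49 -> 56
Found: True
Comparisons: 3


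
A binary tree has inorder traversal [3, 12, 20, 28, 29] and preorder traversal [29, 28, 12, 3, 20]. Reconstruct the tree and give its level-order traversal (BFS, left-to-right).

Inorder:  [3, 12, 20, 28, 29]
Preorder: [29, 28, 12, 3, 20]
Algorithm: preorder visits root first, so consume preorder in order;
for each root, split the current inorder slice at that value into
left-subtree inorder and right-subtree inorder, then recurse.
Recursive splits:
  root=29; inorder splits into left=[3, 12, 20, 28], right=[]
  root=28; inorder splits into left=[3, 12, 20], right=[]
  root=12; inorder splits into left=[3], right=[20]
  root=3; inorder splits into left=[], right=[]
  root=20; inorder splits into left=[], right=[]
Reconstructed level-order: [29, 28, 12, 3, 20]


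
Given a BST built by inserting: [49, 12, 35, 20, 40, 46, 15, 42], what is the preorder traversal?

Tree insertion order: [49, 12, 35, 20, 40, 46, 15, 42]
Tree (level-order array): [49, 12, None, None, 35, 20, 40, 15, None, None, 46, None, None, 42]
Preorder traversal: [49, 12, 35, 20, 15, 40, 46, 42]


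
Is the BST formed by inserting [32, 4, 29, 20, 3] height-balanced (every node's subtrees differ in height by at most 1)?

Tree (level-order array): [32, 4, None, 3, 29, None, None, 20]
Definition: a tree is height-balanced if, at every node, |h(left) - h(right)| <= 1 (empty subtree has height -1).
Bottom-up per-node check:
  node 3: h_left=-1, h_right=-1, diff=0 [OK], height=0
  node 20: h_left=-1, h_right=-1, diff=0 [OK], height=0
  node 29: h_left=0, h_right=-1, diff=1 [OK], height=1
  node 4: h_left=0, h_right=1, diff=1 [OK], height=2
  node 32: h_left=2, h_right=-1, diff=3 [FAIL (|2--1|=3 > 1)], height=3
Node 32 violates the condition: |2 - -1| = 3 > 1.
Result: Not balanced


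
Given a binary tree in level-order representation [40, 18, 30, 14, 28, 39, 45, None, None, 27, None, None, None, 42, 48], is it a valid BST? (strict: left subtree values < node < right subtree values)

Level-order array: [40, 18, 30, 14, 28, 39, 45, None, None, 27, None, None, None, 42, 48]
Validate using subtree bounds (lo, hi): at each node, require lo < value < hi,
then recurse left with hi=value and right with lo=value.
Preorder trace (stopping at first violation):
  at node 40 with bounds (-inf, +inf): OK
  at node 18 with bounds (-inf, 40): OK
  at node 14 with bounds (-inf, 18): OK
  at node 28 with bounds (18, 40): OK
  at node 27 with bounds (18, 28): OK
  at node 30 with bounds (40, +inf): VIOLATION
Node 30 violates its bound: not (40 < 30 < +inf).
Result: Not a valid BST


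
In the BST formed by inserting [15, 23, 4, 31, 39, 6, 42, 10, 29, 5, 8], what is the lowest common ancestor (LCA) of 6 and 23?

Tree insertion order: [15, 23, 4, 31, 39, 6, 42, 10, 29, 5, 8]
Tree (level-order array): [15, 4, 23, None, 6, None, 31, 5, 10, 29, 39, None, None, 8, None, None, None, None, 42]
In a BST, the LCA of p=6, q=23 is the first node v on the
root-to-leaf path with p <= v <= q (go left if both < v, right if both > v).
Walk from root:
  at 15: 6 <= 15 <= 23, this is the LCA
LCA = 15


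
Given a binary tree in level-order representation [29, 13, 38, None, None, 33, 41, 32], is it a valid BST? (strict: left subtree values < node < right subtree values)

Level-order array: [29, 13, 38, None, None, 33, 41, 32]
Validate using subtree bounds (lo, hi): at each node, require lo < value < hi,
then recurse left with hi=value and right with lo=value.
Preorder trace (stopping at first violation):
  at node 29 with bounds (-inf, +inf): OK
  at node 13 with bounds (-inf, 29): OK
  at node 38 with bounds (29, +inf): OK
  at node 33 with bounds (29, 38): OK
  at node 32 with bounds (29, 33): OK
  at node 41 with bounds (38, +inf): OK
No violation found at any node.
Result: Valid BST


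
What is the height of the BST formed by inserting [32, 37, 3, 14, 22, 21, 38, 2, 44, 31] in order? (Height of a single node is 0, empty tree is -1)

Insertion order: [32, 37, 3, 14, 22, 21, 38, 2, 44, 31]
Tree (level-order array): [32, 3, 37, 2, 14, None, 38, None, None, None, 22, None, 44, 21, 31]
Compute height bottom-up (empty subtree = -1):
  height(2) = 1 + max(-1, -1) = 0
  height(21) = 1 + max(-1, -1) = 0
  height(31) = 1 + max(-1, -1) = 0
  height(22) = 1 + max(0, 0) = 1
  height(14) = 1 + max(-1, 1) = 2
  height(3) = 1 + max(0, 2) = 3
  height(44) = 1 + max(-1, -1) = 0
  height(38) = 1 + max(-1, 0) = 1
  height(37) = 1 + max(-1, 1) = 2
  height(32) = 1 + max(3, 2) = 4
Height = 4


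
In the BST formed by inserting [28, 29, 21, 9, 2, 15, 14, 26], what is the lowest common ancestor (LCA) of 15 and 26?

Tree insertion order: [28, 29, 21, 9, 2, 15, 14, 26]
Tree (level-order array): [28, 21, 29, 9, 26, None, None, 2, 15, None, None, None, None, 14]
In a BST, the LCA of p=15, q=26 is the first node v on the
root-to-leaf path with p <= v <= q (go left if both < v, right if both > v).
Walk from root:
  at 28: both 15 and 26 < 28, go left
  at 21: 15 <= 21 <= 26, this is the LCA
LCA = 21


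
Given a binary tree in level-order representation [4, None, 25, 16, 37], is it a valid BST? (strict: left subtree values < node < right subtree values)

Level-order array: [4, None, 25, 16, 37]
Validate using subtree bounds (lo, hi): at each node, require lo < value < hi,
then recurse left with hi=value and right with lo=value.
Preorder trace (stopping at first violation):
  at node 4 with bounds (-inf, +inf): OK
  at node 25 with bounds (4, +inf): OK
  at node 16 with bounds (4, 25): OK
  at node 37 with bounds (25, +inf): OK
No violation found at any node.
Result: Valid BST


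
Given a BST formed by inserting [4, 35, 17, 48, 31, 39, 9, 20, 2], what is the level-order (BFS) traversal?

Tree insertion order: [4, 35, 17, 48, 31, 39, 9, 20, 2]
Tree (level-order array): [4, 2, 35, None, None, 17, 48, 9, 31, 39, None, None, None, 20]
BFS from the root, enqueuing left then right child of each popped node:
  queue [4] -> pop 4, enqueue [2, 35], visited so far: [4]
  queue [2, 35] -> pop 2, enqueue [none], visited so far: [4, 2]
  queue [35] -> pop 35, enqueue [17, 48], visited so far: [4, 2, 35]
  queue [17, 48] -> pop 17, enqueue [9, 31], visited so far: [4, 2, 35, 17]
  queue [48, 9, 31] -> pop 48, enqueue [39], visited so far: [4, 2, 35, 17, 48]
  queue [9, 31, 39] -> pop 9, enqueue [none], visited so far: [4, 2, 35, 17, 48, 9]
  queue [31, 39] -> pop 31, enqueue [20], visited so far: [4, 2, 35, 17, 48, 9, 31]
  queue [39, 20] -> pop 39, enqueue [none], visited so far: [4, 2, 35, 17, 48, 9, 31, 39]
  queue [20] -> pop 20, enqueue [none], visited so far: [4, 2, 35, 17, 48, 9, 31, 39, 20]
Result: [4, 2, 35, 17, 48, 9, 31, 39, 20]


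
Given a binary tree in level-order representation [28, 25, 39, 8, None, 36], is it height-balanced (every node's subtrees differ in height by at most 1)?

Tree (level-order array): [28, 25, 39, 8, None, 36]
Definition: a tree is height-balanced if, at every node, |h(left) - h(right)| <= 1 (empty subtree has height -1).
Bottom-up per-node check:
  node 8: h_left=-1, h_right=-1, diff=0 [OK], height=0
  node 25: h_left=0, h_right=-1, diff=1 [OK], height=1
  node 36: h_left=-1, h_right=-1, diff=0 [OK], height=0
  node 39: h_left=0, h_right=-1, diff=1 [OK], height=1
  node 28: h_left=1, h_right=1, diff=0 [OK], height=2
All nodes satisfy the balance condition.
Result: Balanced


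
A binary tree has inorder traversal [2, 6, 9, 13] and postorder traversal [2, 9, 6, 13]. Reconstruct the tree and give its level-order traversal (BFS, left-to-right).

Inorder:   [2, 6, 9, 13]
Postorder: [2, 9, 6, 13]
Algorithm: postorder visits root last, so walk postorder right-to-left;
each value is the root of the current inorder slice — split it at that
value, recurse on the right subtree first, then the left.
Recursive splits:
  root=13; inorder splits into left=[2, 6, 9], right=[]
  root=6; inorder splits into left=[2], right=[9]
  root=9; inorder splits into left=[], right=[]
  root=2; inorder splits into left=[], right=[]
Reconstructed level-order: [13, 6, 2, 9]


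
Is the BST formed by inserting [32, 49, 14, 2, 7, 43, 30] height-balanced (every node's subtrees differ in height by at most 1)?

Tree (level-order array): [32, 14, 49, 2, 30, 43, None, None, 7]
Definition: a tree is height-balanced if, at every node, |h(left) - h(right)| <= 1 (empty subtree has height -1).
Bottom-up per-node check:
  node 7: h_left=-1, h_right=-1, diff=0 [OK], height=0
  node 2: h_left=-1, h_right=0, diff=1 [OK], height=1
  node 30: h_left=-1, h_right=-1, diff=0 [OK], height=0
  node 14: h_left=1, h_right=0, diff=1 [OK], height=2
  node 43: h_left=-1, h_right=-1, diff=0 [OK], height=0
  node 49: h_left=0, h_right=-1, diff=1 [OK], height=1
  node 32: h_left=2, h_right=1, diff=1 [OK], height=3
All nodes satisfy the balance condition.
Result: Balanced


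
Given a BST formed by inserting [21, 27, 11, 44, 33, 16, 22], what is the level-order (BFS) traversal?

Tree insertion order: [21, 27, 11, 44, 33, 16, 22]
Tree (level-order array): [21, 11, 27, None, 16, 22, 44, None, None, None, None, 33]
BFS from the root, enqueuing left then right child of each popped node:
  queue [21] -> pop 21, enqueue [11, 27], visited so far: [21]
  queue [11, 27] -> pop 11, enqueue [16], visited so far: [21, 11]
  queue [27, 16] -> pop 27, enqueue [22, 44], visited so far: [21, 11, 27]
  queue [16, 22, 44] -> pop 16, enqueue [none], visited so far: [21, 11, 27, 16]
  queue [22, 44] -> pop 22, enqueue [none], visited so far: [21, 11, 27, 16, 22]
  queue [44] -> pop 44, enqueue [33], visited so far: [21, 11, 27, 16, 22, 44]
  queue [33] -> pop 33, enqueue [none], visited so far: [21, 11, 27, 16, 22, 44, 33]
Result: [21, 11, 27, 16, 22, 44, 33]


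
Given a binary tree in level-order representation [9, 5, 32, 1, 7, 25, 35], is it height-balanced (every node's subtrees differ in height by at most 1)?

Tree (level-order array): [9, 5, 32, 1, 7, 25, 35]
Definition: a tree is height-balanced if, at every node, |h(left) - h(right)| <= 1 (empty subtree has height -1).
Bottom-up per-node check:
  node 1: h_left=-1, h_right=-1, diff=0 [OK], height=0
  node 7: h_left=-1, h_right=-1, diff=0 [OK], height=0
  node 5: h_left=0, h_right=0, diff=0 [OK], height=1
  node 25: h_left=-1, h_right=-1, diff=0 [OK], height=0
  node 35: h_left=-1, h_right=-1, diff=0 [OK], height=0
  node 32: h_left=0, h_right=0, diff=0 [OK], height=1
  node 9: h_left=1, h_right=1, diff=0 [OK], height=2
All nodes satisfy the balance condition.
Result: Balanced


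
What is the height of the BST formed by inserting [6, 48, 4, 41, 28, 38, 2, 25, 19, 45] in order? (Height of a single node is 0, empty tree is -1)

Insertion order: [6, 48, 4, 41, 28, 38, 2, 25, 19, 45]
Tree (level-order array): [6, 4, 48, 2, None, 41, None, None, None, 28, 45, 25, 38, None, None, 19]
Compute height bottom-up (empty subtree = -1):
  height(2) = 1 + max(-1, -1) = 0
  height(4) = 1 + max(0, -1) = 1
  height(19) = 1 + max(-1, -1) = 0
  height(25) = 1 + max(0, -1) = 1
  height(38) = 1 + max(-1, -1) = 0
  height(28) = 1 + max(1, 0) = 2
  height(45) = 1 + max(-1, -1) = 0
  height(41) = 1 + max(2, 0) = 3
  height(48) = 1 + max(3, -1) = 4
  height(6) = 1 + max(1, 4) = 5
Height = 5


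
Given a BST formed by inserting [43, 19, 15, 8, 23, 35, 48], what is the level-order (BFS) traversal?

Tree insertion order: [43, 19, 15, 8, 23, 35, 48]
Tree (level-order array): [43, 19, 48, 15, 23, None, None, 8, None, None, 35]
BFS from the root, enqueuing left then right child of each popped node:
  queue [43] -> pop 43, enqueue [19, 48], visited so far: [43]
  queue [19, 48] -> pop 19, enqueue [15, 23], visited so far: [43, 19]
  queue [48, 15, 23] -> pop 48, enqueue [none], visited so far: [43, 19, 48]
  queue [15, 23] -> pop 15, enqueue [8], visited so far: [43, 19, 48, 15]
  queue [23, 8] -> pop 23, enqueue [35], visited so far: [43, 19, 48, 15, 23]
  queue [8, 35] -> pop 8, enqueue [none], visited so far: [43, 19, 48, 15, 23, 8]
  queue [35] -> pop 35, enqueue [none], visited so far: [43, 19, 48, 15, 23, 8, 35]
Result: [43, 19, 48, 15, 23, 8, 35]


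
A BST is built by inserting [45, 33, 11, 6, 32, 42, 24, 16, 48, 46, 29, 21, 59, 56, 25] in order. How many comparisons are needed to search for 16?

Search path for 16: 45 -> 33 -> 11 -> 32 -> 24 -> 16
Found: True
Comparisons: 6


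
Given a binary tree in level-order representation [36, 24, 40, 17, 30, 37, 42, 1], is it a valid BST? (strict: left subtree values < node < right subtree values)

Level-order array: [36, 24, 40, 17, 30, 37, 42, 1]
Validate using subtree bounds (lo, hi): at each node, require lo < value < hi,
then recurse left with hi=value and right with lo=value.
Preorder trace (stopping at first violation):
  at node 36 with bounds (-inf, +inf): OK
  at node 24 with bounds (-inf, 36): OK
  at node 17 with bounds (-inf, 24): OK
  at node 1 with bounds (-inf, 17): OK
  at node 30 with bounds (24, 36): OK
  at node 40 with bounds (36, +inf): OK
  at node 37 with bounds (36, 40): OK
  at node 42 with bounds (40, +inf): OK
No violation found at any node.
Result: Valid BST


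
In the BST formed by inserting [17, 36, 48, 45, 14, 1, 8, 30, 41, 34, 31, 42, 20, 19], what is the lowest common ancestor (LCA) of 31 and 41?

Tree insertion order: [17, 36, 48, 45, 14, 1, 8, 30, 41, 34, 31, 42, 20, 19]
Tree (level-order array): [17, 14, 36, 1, None, 30, 48, None, 8, 20, 34, 45, None, None, None, 19, None, 31, None, 41, None, None, None, None, None, None, 42]
In a BST, the LCA of p=31, q=41 is the first node v on the
root-to-leaf path with p <= v <= q (go left if both < v, right if both > v).
Walk from root:
  at 17: both 31 and 41 > 17, go right
  at 36: 31 <= 36 <= 41, this is the LCA
LCA = 36


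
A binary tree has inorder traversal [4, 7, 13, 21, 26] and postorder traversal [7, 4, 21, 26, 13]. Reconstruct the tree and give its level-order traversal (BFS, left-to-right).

Inorder:   [4, 7, 13, 21, 26]
Postorder: [7, 4, 21, 26, 13]
Algorithm: postorder visits root last, so walk postorder right-to-left;
each value is the root of the current inorder slice — split it at that
value, recurse on the right subtree first, then the left.
Recursive splits:
  root=13; inorder splits into left=[4, 7], right=[21, 26]
  root=26; inorder splits into left=[21], right=[]
  root=21; inorder splits into left=[], right=[]
  root=4; inorder splits into left=[], right=[7]
  root=7; inorder splits into left=[], right=[]
Reconstructed level-order: [13, 4, 26, 7, 21]


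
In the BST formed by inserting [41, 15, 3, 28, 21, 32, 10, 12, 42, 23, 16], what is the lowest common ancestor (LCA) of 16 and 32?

Tree insertion order: [41, 15, 3, 28, 21, 32, 10, 12, 42, 23, 16]
Tree (level-order array): [41, 15, 42, 3, 28, None, None, None, 10, 21, 32, None, 12, 16, 23]
In a BST, the LCA of p=16, q=32 is the first node v on the
root-to-leaf path with p <= v <= q (go left if both < v, right if both > v).
Walk from root:
  at 41: both 16 and 32 < 41, go left
  at 15: both 16 and 32 > 15, go right
  at 28: 16 <= 28 <= 32, this is the LCA
LCA = 28


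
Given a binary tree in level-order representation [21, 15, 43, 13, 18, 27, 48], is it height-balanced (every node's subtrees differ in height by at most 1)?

Tree (level-order array): [21, 15, 43, 13, 18, 27, 48]
Definition: a tree is height-balanced if, at every node, |h(left) - h(right)| <= 1 (empty subtree has height -1).
Bottom-up per-node check:
  node 13: h_left=-1, h_right=-1, diff=0 [OK], height=0
  node 18: h_left=-1, h_right=-1, diff=0 [OK], height=0
  node 15: h_left=0, h_right=0, diff=0 [OK], height=1
  node 27: h_left=-1, h_right=-1, diff=0 [OK], height=0
  node 48: h_left=-1, h_right=-1, diff=0 [OK], height=0
  node 43: h_left=0, h_right=0, diff=0 [OK], height=1
  node 21: h_left=1, h_right=1, diff=0 [OK], height=2
All nodes satisfy the balance condition.
Result: Balanced


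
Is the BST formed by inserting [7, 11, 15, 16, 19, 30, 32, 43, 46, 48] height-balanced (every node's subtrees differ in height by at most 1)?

Tree (level-order array): [7, None, 11, None, 15, None, 16, None, 19, None, 30, None, 32, None, 43, None, 46, None, 48]
Definition: a tree is height-balanced if, at every node, |h(left) - h(right)| <= 1 (empty subtree has height -1).
Bottom-up per-node check:
  node 48: h_left=-1, h_right=-1, diff=0 [OK], height=0
  node 46: h_left=-1, h_right=0, diff=1 [OK], height=1
  node 43: h_left=-1, h_right=1, diff=2 [FAIL (|-1-1|=2 > 1)], height=2
  node 32: h_left=-1, h_right=2, diff=3 [FAIL (|-1-2|=3 > 1)], height=3
  node 30: h_left=-1, h_right=3, diff=4 [FAIL (|-1-3|=4 > 1)], height=4
  node 19: h_left=-1, h_right=4, diff=5 [FAIL (|-1-4|=5 > 1)], height=5
  node 16: h_left=-1, h_right=5, diff=6 [FAIL (|-1-5|=6 > 1)], height=6
  node 15: h_left=-1, h_right=6, diff=7 [FAIL (|-1-6|=7 > 1)], height=7
  node 11: h_left=-1, h_right=7, diff=8 [FAIL (|-1-7|=8 > 1)], height=8
  node 7: h_left=-1, h_right=8, diff=9 [FAIL (|-1-8|=9 > 1)], height=9
Node 43 violates the condition: |-1 - 1| = 2 > 1.
Result: Not balanced


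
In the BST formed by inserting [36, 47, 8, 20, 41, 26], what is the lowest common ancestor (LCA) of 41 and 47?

Tree insertion order: [36, 47, 8, 20, 41, 26]
Tree (level-order array): [36, 8, 47, None, 20, 41, None, None, 26]
In a BST, the LCA of p=41, q=47 is the first node v on the
root-to-leaf path with p <= v <= q (go left if both < v, right if both > v).
Walk from root:
  at 36: both 41 and 47 > 36, go right
  at 47: 41 <= 47 <= 47, this is the LCA
LCA = 47


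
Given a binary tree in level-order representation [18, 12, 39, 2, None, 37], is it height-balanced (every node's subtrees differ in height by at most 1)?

Tree (level-order array): [18, 12, 39, 2, None, 37]
Definition: a tree is height-balanced if, at every node, |h(left) - h(right)| <= 1 (empty subtree has height -1).
Bottom-up per-node check:
  node 2: h_left=-1, h_right=-1, diff=0 [OK], height=0
  node 12: h_left=0, h_right=-1, diff=1 [OK], height=1
  node 37: h_left=-1, h_right=-1, diff=0 [OK], height=0
  node 39: h_left=0, h_right=-1, diff=1 [OK], height=1
  node 18: h_left=1, h_right=1, diff=0 [OK], height=2
All nodes satisfy the balance condition.
Result: Balanced


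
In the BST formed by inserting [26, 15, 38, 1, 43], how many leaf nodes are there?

Tree built from: [26, 15, 38, 1, 43]
Tree (level-order array): [26, 15, 38, 1, None, None, 43]
Rule: A leaf has 0 children.
Per-node child counts:
  node 26: 2 child(ren)
  node 15: 1 child(ren)
  node 1: 0 child(ren)
  node 38: 1 child(ren)
  node 43: 0 child(ren)
Matching nodes: [1, 43]
Count of leaf nodes: 2


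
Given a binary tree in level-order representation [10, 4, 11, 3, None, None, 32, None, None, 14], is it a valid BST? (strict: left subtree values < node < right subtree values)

Level-order array: [10, 4, 11, 3, None, None, 32, None, None, 14]
Validate using subtree bounds (lo, hi): at each node, require lo < value < hi,
then recurse left with hi=value and right with lo=value.
Preorder trace (stopping at first violation):
  at node 10 with bounds (-inf, +inf): OK
  at node 4 with bounds (-inf, 10): OK
  at node 3 with bounds (-inf, 4): OK
  at node 11 with bounds (10, +inf): OK
  at node 32 with bounds (11, +inf): OK
  at node 14 with bounds (11, 32): OK
No violation found at any node.
Result: Valid BST


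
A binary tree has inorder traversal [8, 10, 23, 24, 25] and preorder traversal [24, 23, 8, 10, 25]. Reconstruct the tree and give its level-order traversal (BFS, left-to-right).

Inorder:  [8, 10, 23, 24, 25]
Preorder: [24, 23, 8, 10, 25]
Algorithm: preorder visits root first, so consume preorder in order;
for each root, split the current inorder slice at that value into
left-subtree inorder and right-subtree inorder, then recurse.
Recursive splits:
  root=24; inorder splits into left=[8, 10, 23], right=[25]
  root=23; inorder splits into left=[8, 10], right=[]
  root=8; inorder splits into left=[], right=[10]
  root=10; inorder splits into left=[], right=[]
  root=25; inorder splits into left=[], right=[]
Reconstructed level-order: [24, 23, 25, 8, 10]


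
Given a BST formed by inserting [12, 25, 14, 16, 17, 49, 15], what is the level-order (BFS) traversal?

Tree insertion order: [12, 25, 14, 16, 17, 49, 15]
Tree (level-order array): [12, None, 25, 14, 49, None, 16, None, None, 15, 17]
BFS from the root, enqueuing left then right child of each popped node:
  queue [12] -> pop 12, enqueue [25], visited so far: [12]
  queue [25] -> pop 25, enqueue [14, 49], visited so far: [12, 25]
  queue [14, 49] -> pop 14, enqueue [16], visited so far: [12, 25, 14]
  queue [49, 16] -> pop 49, enqueue [none], visited so far: [12, 25, 14, 49]
  queue [16] -> pop 16, enqueue [15, 17], visited so far: [12, 25, 14, 49, 16]
  queue [15, 17] -> pop 15, enqueue [none], visited so far: [12, 25, 14, 49, 16, 15]
  queue [17] -> pop 17, enqueue [none], visited so far: [12, 25, 14, 49, 16, 15, 17]
Result: [12, 25, 14, 49, 16, 15, 17]


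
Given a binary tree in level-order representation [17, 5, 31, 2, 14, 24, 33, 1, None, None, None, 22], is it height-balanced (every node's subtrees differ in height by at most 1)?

Tree (level-order array): [17, 5, 31, 2, 14, 24, 33, 1, None, None, None, 22]
Definition: a tree is height-balanced if, at every node, |h(left) - h(right)| <= 1 (empty subtree has height -1).
Bottom-up per-node check:
  node 1: h_left=-1, h_right=-1, diff=0 [OK], height=0
  node 2: h_left=0, h_right=-1, diff=1 [OK], height=1
  node 14: h_left=-1, h_right=-1, diff=0 [OK], height=0
  node 5: h_left=1, h_right=0, diff=1 [OK], height=2
  node 22: h_left=-1, h_right=-1, diff=0 [OK], height=0
  node 24: h_left=0, h_right=-1, diff=1 [OK], height=1
  node 33: h_left=-1, h_right=-1, diff=0 [OK], height=0
  node 31: h_left=1, h_right=0, diff=1 [OK], height=2
  node 17: h_left=2, h_right=2, diff=0 [OK], height=3
All nodes satisfy the balance condition.
Result: Balanced


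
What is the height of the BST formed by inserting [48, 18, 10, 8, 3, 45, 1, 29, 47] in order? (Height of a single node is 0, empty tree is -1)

Insertion order: [48, 18, 10, 8, 3, 45, 1, 29, 47]
Tree (level-order array): [48, 18, None, 10, 45, 8, None, 29, 47, 3, None, None, None, None, None, 1]
Compute height bottom-up (empty subtree = -1):
  height(1) = 1 + max(-1, -1) = 0
  height(3) = 1 + max(0, -1) = 1
  height(8) = 1 + max(1, -1) = 2
  height(10) = 1 + max(2, -1) = 3
  height(29) = 1 + max(-1, -1) = 0
  height(47) = 1 + max(-1, -1) = 0
  height(45) = 1 + max(0, 0) = 1
  height(18) = 1 + max(3, 1) = 4
  height(48) = 1 + max(4, -1) = 5
Height = 5


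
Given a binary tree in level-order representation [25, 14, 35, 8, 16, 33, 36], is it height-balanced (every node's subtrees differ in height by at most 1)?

Tree (level-order array): [25, 14, 35, 8, 16, 33, 36]
Definition: a tree is height-balanced if, at every node, |h(left) - h(right)| <= 1 (empty subtree has height -1).
Bottom-up per-node check:
  node 8: h_left=-1, h_right=-1, diff=0 [OK], height=0
  node 16: h_left=-1, h_right=-1, diff=0 [OK], height=0
  node 14: h_left=0, h_right=0, diff=0 [OK], height=1
  node 33: h_left=-1, h_right=-1, diff=0 [OK], height=0
  node 36: h_left=-1, h_right=-1, diff=0 [OK], height=0
  node 35: h_left=0, h_right=0, diff=0 [OK], height=1
  node 25: h_left=1, h_right=1, diff=0 [OK], height=2
All nodes satisfy the balance condition.
Result: Balanced


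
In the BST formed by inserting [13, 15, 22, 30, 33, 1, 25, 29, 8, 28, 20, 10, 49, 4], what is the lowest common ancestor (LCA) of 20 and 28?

Tree insertion order: [13, 15, 22, 30, 33, 1, 25, 29, 8, 28, 20, 10, 49, 4]
Tree (level-order array): [13, 1, 15, None, 8, None, 22, 4, 10, 20, 30, None, None, None, None, None, None, 25, 33, None, 29, None, 49, 28]
In a BST, the LCA of p=20, q=28 is the first node v on the
root-to-leaf path with p <= v <= q (go left if both < v, right if both > v).
Walk from root:
  at 13: both 20 and 28 > 13, go right
  at 15: both 20 and 28 > 15, go right
  at 22: 20 <= 22 <= 28, this is the LCA
LCA = 22


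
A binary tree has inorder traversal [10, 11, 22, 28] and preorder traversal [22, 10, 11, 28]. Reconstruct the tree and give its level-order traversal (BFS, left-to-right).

Inorder:  [10, 11, 22, 28]
Preorder: [22, 10, 11, 28]
Algorithm: preorder visits root first, so consume preorder in order;
for each root, split the current inorder slice at that value into
left-subtree inorder and right-subtree inorder, then recurse.
Recursive splits:
  root=22; inorder splits into left=[10, 11], right=[28]
  root=10; inorder splits into left=[], right=[11]
  root=11; inorder splits into left=[], right=[]
  root=28; inorder splits into left=[], right=[]
Reconstructed level-order: [22, 10, 28, 11]


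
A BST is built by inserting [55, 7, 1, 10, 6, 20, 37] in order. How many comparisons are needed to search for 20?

Search path for 20: 55 -> 7 -> 10 -> 20
Found: True
Comparisons: 4


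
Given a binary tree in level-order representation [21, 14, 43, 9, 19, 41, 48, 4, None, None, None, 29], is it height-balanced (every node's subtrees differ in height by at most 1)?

Tree (level-order array): [21, 14, 43, 9, 19, 41, 48, 4, None, None, None, 29]
Definition: a tree is height-balanced if, at every node, |h(left) - h(right)| <= 1 (empty subtree has height -1).
Bottom-up per-node check:
  node 4: h_left=-1, h_right=-1, diff=0 [OK], height=0
  node 9: h_left=0, h_right=-1, diff=1 [OK], height=1
  node 19: h_left=-1, h_right=-1, diff=0 [OK], height=0
  node 14: h_left=1, h_right=0, diff=1 [OK], height=2
  node 29: h_left=-1, h_right=-1, diff=0 [OK], height=0
  node 41: h_left=0, h_right=-1, diff=1 [OK], height=1
  node 48: h_left=-1, h_right=-1, diff=0 [OK], height=0
  node 43: h_left=1, h_right=0, diff=1 [OK], height=2
  node 21: h_left=2, h_right=2, diff=0 [OK], height=3
All nodes satisfy the balance condition.
Result: Balanced
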